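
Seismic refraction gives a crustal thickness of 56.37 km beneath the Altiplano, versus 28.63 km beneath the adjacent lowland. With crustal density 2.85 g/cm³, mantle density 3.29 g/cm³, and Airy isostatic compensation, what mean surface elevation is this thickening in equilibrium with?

3.71 km

Excess crust Δ = 56.37 km − 28.63 km = 27.74 km, split between elevation h and root r with h + r = Δ.
Airy balance ρ_c h = (ρ_m − ρ_c) r gives r = h ρ_c/(ρ_m − ρ_c), so h (1 + ρ_c/(ρ_m − ρ_c)) = Δ, i.e. h = Δ (ρ_m − ρ_c)/ρ_m.
h = 27.74 km × 0.44/3.29 = 3.71 km.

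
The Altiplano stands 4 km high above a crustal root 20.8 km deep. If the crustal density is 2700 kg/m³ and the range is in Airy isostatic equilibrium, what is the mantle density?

3220 kg/m³

Airy balance: ρ_c h = (ρ_m − ρ_c) r → ρ_m = ρ_c (1 + h/r).
ρ_m = 2700 × (1 + 4 km/20.8 km) = 3220 kg/m³.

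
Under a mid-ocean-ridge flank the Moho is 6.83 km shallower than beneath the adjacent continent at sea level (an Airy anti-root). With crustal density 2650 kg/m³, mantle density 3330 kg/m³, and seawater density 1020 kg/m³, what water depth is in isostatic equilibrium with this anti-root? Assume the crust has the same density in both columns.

Replacing a thickness d of crust by seawater at the top must be balanced by replacing crust with mantle at the base: d (ρ_c − ρ_w) = a (ρ_m − ρ_c).
d = a (ρ_m − ρ_c)/(ρ_c − ρ_w) = 6.83 km × 680/1630 = 2.85 km.

2.85 km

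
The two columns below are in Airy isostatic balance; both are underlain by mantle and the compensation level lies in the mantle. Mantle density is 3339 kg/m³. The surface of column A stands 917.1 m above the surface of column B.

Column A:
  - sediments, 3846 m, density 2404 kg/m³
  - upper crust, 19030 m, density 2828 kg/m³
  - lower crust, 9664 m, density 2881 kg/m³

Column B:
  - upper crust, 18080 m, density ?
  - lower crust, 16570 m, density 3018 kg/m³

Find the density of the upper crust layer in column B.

2820 kg/m³

Take the compensation level at the base of the deeper column (depth z_c below the surface of column A) and equate Σ ρ_i t_i down to z_c; mantle fills any gap and the z_c terms cancel.
Column A: 3846×2404 + 19030×2828 + 9664×2881 + (z_c − 32540)×3339
Column B: 917.1×0 + 18080×ρ + 16570×3018 + (z_c − 917.1 − 34650)×3339
The z_c×3339 term appears on both sides and cancels. Collect the known terms of each column as K = Σ(ρt)_known − 3339 × (depth of known layers): K_A = 90904608 − 3339×32540 = −17746452; K_B = 50008260 − 3339×(917.1 + 34650) = −68750286.9.
Balance: K_A = K_B + 18080×ρ, so ρ = (K_A − K_B)/18080 = 51003800/18080 = 2820 kg/m³.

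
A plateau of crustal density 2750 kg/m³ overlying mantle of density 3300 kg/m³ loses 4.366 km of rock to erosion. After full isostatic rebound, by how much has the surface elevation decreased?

Rebound u = e ρ_c/ρ_m = 4.366 km × 2750/3300 = 3.638 km.
Net surface drop = e − u = 4.366 km − 3.638 km = e (ρ_m − ρ_c)/ρ_m = 0.728 km.

0.728 km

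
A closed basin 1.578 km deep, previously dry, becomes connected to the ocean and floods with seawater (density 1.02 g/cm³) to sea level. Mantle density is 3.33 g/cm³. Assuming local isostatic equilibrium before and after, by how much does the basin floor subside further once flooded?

After flooding the water column is d + s deep. Its weight must equal the weight of mantle displaced by the extra subsidence s: (d + s) ρ_w = s ρ_m.
s = d ρ_w / (ρ_m − ρ_w) = 1.578 km × 1.02/(3.33 − 1.02) = 0.697 km.

0.697 km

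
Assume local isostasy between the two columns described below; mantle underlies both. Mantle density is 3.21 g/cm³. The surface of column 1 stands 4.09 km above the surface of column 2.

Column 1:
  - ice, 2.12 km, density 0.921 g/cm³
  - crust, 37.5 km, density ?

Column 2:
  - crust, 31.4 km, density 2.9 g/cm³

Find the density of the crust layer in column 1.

Take the compensation level at the base of the deeper column (depth z_c below the surface of column 1) and equate Σ ρ_i t_i down to z_c; mantle fills any gap and the z_c terms cancel.
Column 1: 2.12×0.921 + 37.5×ρ + (z_c − 39.62)×3.21
Column 2: 4.09×0 + 31.4×2.9 + (z_c − 4.09 − 31.4)×3.21
The z_c×3.21 term appears on both sides and cancels. Collect the known terms of each column as K = Σ(ρt)_known − 3.21 × (depth of known layers): K_1 = 1.95252 − 3.21×39.62 = −125.22768; K_2 = 91.06 − 3.21×(4.09 + 31.4) = −22.8629.
Balance: K_1 + 37.5×ρ = K_2, so ρ = (K_2 − K_1)/37.5 = 102.365/37.5 = 2.73 g/cm³.

2.73 g/cm³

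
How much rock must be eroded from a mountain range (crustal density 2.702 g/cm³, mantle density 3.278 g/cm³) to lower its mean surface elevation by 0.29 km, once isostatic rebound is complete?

1.65 km

Net drop Δ = e − u = e − e ρ_c/ρ_m = e (ρ_m − ρ_c)/ρ_m.
e = Δ ρ_m/(ρ_m − ρ_c) = 0.29 km × 3.278/0.576 = 1.65 km.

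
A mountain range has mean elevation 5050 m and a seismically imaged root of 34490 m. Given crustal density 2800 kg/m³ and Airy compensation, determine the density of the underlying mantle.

Airy balance: ρ_c h = (ρ_m − ρ_c) r → ρ_m = ρ_c (1 + h/r).
ρ_m = 2800 × (1 + 5050 m/34490 m) = 3210 kg/m³.

3210 kg/m³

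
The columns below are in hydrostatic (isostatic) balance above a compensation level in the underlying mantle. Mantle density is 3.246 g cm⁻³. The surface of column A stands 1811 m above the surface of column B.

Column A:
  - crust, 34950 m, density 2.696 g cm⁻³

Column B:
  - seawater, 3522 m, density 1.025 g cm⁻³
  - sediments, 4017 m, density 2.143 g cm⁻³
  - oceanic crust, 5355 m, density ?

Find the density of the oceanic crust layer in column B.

Take the compensation level at the base of the deeper column (depth z_c below the surface of column A) and equate Σ ρ_i t_i down to z_c; mantle fills any gap and the z_c terms cancel.
Column A: 34950×2.696 + (z_c − 34950)×3.246
Column B: 1811×0 + 3522×1.025 + 4017×2.143 + 5355×ρ + (z_c − 1811 − 12894)×3.246
The z_c×3.246 term appears on both sides and cancels. Collect the known terms of each column as K = Σ(ρt)_known − 3.246 × (depth of known layers): K_A = 94225.2 − 3.246×34950 = −19222.5; K_B = 12218.481 − 3.246×(1811 + 12894) = −35513.949.
Balance: K_A = K_B + 5355×ρ, so ρ = (K_A − K_B)/5355 = 16291.4/5355 = 3.04 g cm⁻³.

3.04 g cm⁻³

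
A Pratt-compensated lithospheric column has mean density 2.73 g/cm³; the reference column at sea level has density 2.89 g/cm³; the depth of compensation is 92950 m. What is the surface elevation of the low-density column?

ρ_ref D = ρ (D + h) → h = D (ρ_ref − ρ)/ρ.
h = 92950 m × (2.89 − 2.73)/2.73 = 5450 m.

5450 m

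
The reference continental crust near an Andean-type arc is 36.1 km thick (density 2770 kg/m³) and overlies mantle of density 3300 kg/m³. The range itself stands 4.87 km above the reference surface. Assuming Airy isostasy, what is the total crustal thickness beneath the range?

66.4 km

Root depth r = h ρ_c / (ρ_m − ρ_c) = 4.87 km × 2770 / 530 = 25.45 km.
Total thickness = T + h + r = 36.1 km + 4.87 km + 25.45 km = 66.4 km.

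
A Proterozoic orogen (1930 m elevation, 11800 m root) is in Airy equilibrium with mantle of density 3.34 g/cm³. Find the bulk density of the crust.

ρ_c h = (ρ_m − ρ_c) r → ρ_c (h + r) = ρ_m r → ρ_c = ρ_m r / (h + r).
ρ_c = 3.34 × 11800 m / (1930 m + 11800 m) = 2.87 g/cm³.

2.87 g/cm³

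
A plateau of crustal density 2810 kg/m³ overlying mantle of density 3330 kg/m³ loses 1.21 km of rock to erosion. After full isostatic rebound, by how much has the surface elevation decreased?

Rebound u = e ρ_c/ρ_m = 1.21 km × 2810/3330 = 1.021 km.
Net surface drop = e − u = 1.21 km − 1.021 km = e (ρ_m − ρ_c)/ρ_m = 0.189 km.

0.189 km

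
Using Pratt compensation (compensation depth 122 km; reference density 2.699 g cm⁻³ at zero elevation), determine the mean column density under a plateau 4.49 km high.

2.6 g cm⁻³

Pratt balance: ρ_ref D = ρ (D + h).
ρ = ρ_ref D/(D + h) = 2.699 × 122 km/(122 km + 4.49 km) = 2.6 g cm⁻³.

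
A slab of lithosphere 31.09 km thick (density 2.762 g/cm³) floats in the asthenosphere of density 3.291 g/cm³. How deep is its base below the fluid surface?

Draft d = t ρ_obj/ρ_fluid = 31.09 km × 2.762/3.291 = 26.1 km.

26.1 km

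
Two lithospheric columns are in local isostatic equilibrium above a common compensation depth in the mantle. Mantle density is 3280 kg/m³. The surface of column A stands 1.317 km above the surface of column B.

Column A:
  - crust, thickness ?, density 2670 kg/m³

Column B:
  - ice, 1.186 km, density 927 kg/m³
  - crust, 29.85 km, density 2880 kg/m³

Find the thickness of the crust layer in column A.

Take the compensation level at the base of the deeper column (depth z_c below the surface of column A) and equate Σ ρ_i t_i down to z_c; mantle fills any gap and the z_c terms cancel.
Column A: x×2670 + (z_c − 0 − x)×3280
Column B: 1.317×0 + 1.186×927 + 29.85×2880 + (z_c − 1.317 − 31.036)×3280
The z_c×3280 term appears on both sides and cancels. Collect the known terms of each column as K = Σ(ρt)_known − 3280 × (depth of known layers): K_A = 0 − 3280×0 = 0; K_B = 87067.422 − 3280×(1.317 + 31.036) = −19050.418.
Balance: K_A − x×(3280 − 2670) = K_B, so x = (K_A − K_B)/(3280 − 2670) = 19050.4/610 = 31.2 km.

31.2 km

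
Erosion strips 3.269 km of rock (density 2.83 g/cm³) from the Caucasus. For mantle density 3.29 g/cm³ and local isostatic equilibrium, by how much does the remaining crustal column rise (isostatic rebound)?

2.81 km

Unloading: uplift u = e ρ_c/ρ_m = 3.269 km × 2.83/3.29 = 2.81 km.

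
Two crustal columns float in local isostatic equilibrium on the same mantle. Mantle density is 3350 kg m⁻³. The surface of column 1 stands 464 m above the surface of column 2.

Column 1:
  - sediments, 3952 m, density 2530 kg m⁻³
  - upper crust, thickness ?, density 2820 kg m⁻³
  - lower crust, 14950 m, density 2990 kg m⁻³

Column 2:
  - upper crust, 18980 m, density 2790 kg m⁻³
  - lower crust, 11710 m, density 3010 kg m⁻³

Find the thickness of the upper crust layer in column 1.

Take the compensation level at the base of the deeper column (depth z_c below the surface of column 1) and equate Σ ρ_i t_i down to z_c; mantle fills any gap and the z_c terms cancel.
Column 1: 3952×2530 + x×2820 + 14950×2990 + (z_c − 18902 − x)×3350
Column 2: 464×0 + 18980×2790 + 11710×3010 + (z_c − 464 − 30690)×3350
The z_c×3350 term appears on both sides and cancels. Collect the known terms of each column as K = Σ(ρt)_known − 3350 × (depth of known layers): K_1 = 54699060 − 3350×18902 = −8622640; K_2 = 88201300 − 3350×(464 + 30690) = −16164600.
Balance: K_1 − x×(3350 − 2820) = K_2, so x = (K_1 − K_2)/(3350 − 2820) = 7541960/530 = 14200 m.

14200 m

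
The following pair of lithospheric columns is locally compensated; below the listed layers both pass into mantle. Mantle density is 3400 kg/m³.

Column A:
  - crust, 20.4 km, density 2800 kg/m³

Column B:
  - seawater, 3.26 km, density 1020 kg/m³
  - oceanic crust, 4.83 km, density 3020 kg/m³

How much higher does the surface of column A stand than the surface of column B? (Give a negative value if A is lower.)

0.778 km

For any compensation level in the mantle, the mantle terms cancel and isostasy reduces to e = (Σt_A − Σt_B) − (Σ(ρt)_A − Σ(ρt)_B) / ρ_m.
Σt_A = 20.4 km; Σt_B = 8.09 km; Σ(ρt)_A = 57120; Σ(ρt)_B = 17911.8 (in km·kg/m³).
e = (20.4 − 8.09) − (57120 − 17911.8) / 3400 = 0.778 km.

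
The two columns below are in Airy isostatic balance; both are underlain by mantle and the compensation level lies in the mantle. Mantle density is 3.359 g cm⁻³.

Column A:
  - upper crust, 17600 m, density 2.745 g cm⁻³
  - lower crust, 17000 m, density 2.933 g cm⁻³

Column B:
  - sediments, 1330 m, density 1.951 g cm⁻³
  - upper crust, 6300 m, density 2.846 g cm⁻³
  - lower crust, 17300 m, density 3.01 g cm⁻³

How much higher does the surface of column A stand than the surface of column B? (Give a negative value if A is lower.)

For any compensation level in the mantle, the mantle terms cancel and isostasy reduces to e = (Σt_A − Σt_B) − (Σ(ρt)_A − Σ(ρt)_B) / ρ_m.
Σt_A = 34600 m; Σt_B = 24930 m; Σ(ρt)_A = 98173; Σ(ρt)_B = 72597.63 (in m·g cm⁻³).
e = (34600 − 24930) − (98173 − 72597.63) / 3.359 = 2060 m.

2060 m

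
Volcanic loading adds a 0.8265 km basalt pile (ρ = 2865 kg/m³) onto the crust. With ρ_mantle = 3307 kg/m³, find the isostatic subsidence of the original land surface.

0.716 km

Subaerial loading: s = t ρ_load / ρ_m.
s = 0.8265 km × 2865/3307 = 0.716 km.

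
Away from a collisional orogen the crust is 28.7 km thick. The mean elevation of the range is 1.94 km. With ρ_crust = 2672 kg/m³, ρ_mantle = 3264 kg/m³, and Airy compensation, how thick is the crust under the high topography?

39.4 km

Root depth r = h ρ_c / (ρ_m − ρ_c) = 1.94 km × 2672 / 592 = 8.756 km.
Total thickness = T + h + r = 28.7 km + 1.94 km + 8.756 km = 39.4 km.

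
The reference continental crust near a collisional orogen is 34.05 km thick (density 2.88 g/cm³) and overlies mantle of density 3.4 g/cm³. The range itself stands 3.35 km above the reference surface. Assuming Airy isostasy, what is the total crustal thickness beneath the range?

Root depth r = h ρ_c / (ρ_m − ρ_c) = 3.35 km × 2.88 / 0.52 = 18.55 km.
Total thickness = T + h + r = 34.05 km + 3.35 km + 18.55 km = 56 km.

56 km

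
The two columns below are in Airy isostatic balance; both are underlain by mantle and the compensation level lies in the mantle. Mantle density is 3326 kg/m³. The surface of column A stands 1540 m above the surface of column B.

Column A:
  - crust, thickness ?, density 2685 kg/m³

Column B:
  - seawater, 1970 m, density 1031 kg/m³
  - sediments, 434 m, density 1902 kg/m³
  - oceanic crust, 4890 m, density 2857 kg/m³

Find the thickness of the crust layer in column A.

19600 m

Take the compensation level at the base of the deeper column (depth z_c below the surface of column A) and equate Σ ρ_i t_i down to z_c; mantle fills any gap and the z_c terms cancel.
Column A: x×2685 + (z_c − 0 − x)×3326
Column B: 1540×0 + 1970×1031 + 434×1902 + 4890×2857 + (z_c − 1540 − 7294)×3326
The z_c×3326 term appears on both sides and cancels. Collect the known terms of each column as K = Σ(ρt)_known − 3326 × (depth of known layers): K_A = 0 − 3326×0 = 0; K_B = 16827268 − 3326×(1540 + 7294) = −12554616.
Balance: K_A − x×(3326 − 2685) = K_B, so x = (K_A − K_B)/(3326 − 2685) = 12554600/641 = 19600 m.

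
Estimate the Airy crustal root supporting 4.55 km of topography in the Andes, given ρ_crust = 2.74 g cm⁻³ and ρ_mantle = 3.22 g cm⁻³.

For local isostatic compensation: the weight of the topography is balanced by the buoyancy of the root, ρ_c h = (ρ_m − ρ_c) r.
r = h · ρ_c / (ρ_m − ρ_c) = 4.55 km × 2.74 / (3.22 − 2.74) = 26 km.

26 km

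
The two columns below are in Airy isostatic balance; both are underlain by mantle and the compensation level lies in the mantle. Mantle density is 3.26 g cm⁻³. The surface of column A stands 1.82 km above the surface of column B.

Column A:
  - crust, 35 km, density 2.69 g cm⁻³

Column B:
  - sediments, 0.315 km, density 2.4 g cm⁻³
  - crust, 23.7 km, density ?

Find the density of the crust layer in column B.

Take the compensation level at the base of the deeper column (depth z_c below the surface of column A) and equate Σ ρ_i t_i down to z_c; mantle fills any gap and the z_c terms cancel.
Column A: 35×2.69 + (z_c − 35)×3.26
Column B: 1.82×0 + 0.315×2.4 + 23.7×ρ + (z_c − 1.82 − 24.015)×3.26
The z_c×3.26 term appears on both sides and cancels. Collect the known terms of each column as K = Σ(ρt)_known − 3.26 × (depth of known layers): K_A = 94.15 − 3.26×35 = −19.95; K_B = 0.756 − 3.26×(1.82 + 24.015) = −83.4661.
Balance: K_A = K_B + 23.7×ρ, so ρ = (K_A − K_B)/23.7 = 63.5161/23.7 = 2.68 g cm⁻³.

2.68 g cm⁻³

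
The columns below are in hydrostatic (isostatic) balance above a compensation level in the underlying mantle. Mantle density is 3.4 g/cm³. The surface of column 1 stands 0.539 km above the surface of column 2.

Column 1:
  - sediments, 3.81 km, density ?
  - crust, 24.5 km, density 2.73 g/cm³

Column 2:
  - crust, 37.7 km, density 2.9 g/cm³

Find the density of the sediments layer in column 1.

Take the compensation level at the base of the deeper column (depth z_c below the surface of column 1) and equate Σ ρ_i t_i down to z_c; mantle fills any gap and the z_c terms cancel.
Column 1: 3.81×ρ + 24.5×2.73 + (z_c − 28.31)×3.4
Column 2: 0.539×0 + 37.7×2.9 + (z_c − 0.539 − 37.7)×3.4
The z_c×3.4 term appears on both sides and cancels. Collect the known terms of each column as K = Σ(ρt)_known − 3.4 × (depth of known layers): K_1 = 66.885 − 3.4×28.31 = −29.369; K_2 = 109.33 − 3.4×(0.539 + 37.7) = −20.6826.
Balance: K_1 + 3.81×ρ = K_2, so ρ = (K_2 − K_1)/3.81 = 8.6864/3.81 = 2.28 g/cm³.

2.28 g/cm³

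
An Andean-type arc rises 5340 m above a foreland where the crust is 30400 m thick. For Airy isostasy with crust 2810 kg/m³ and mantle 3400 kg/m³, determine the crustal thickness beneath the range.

61200 m

Root depth r = h ρ_c / (ρ_m − ρ_c) = 5340 m × 2810 / 590 = 25430 m.
Total thickness = T + h + r = 30400 m + 5340 m + 25430 m = 61200 m.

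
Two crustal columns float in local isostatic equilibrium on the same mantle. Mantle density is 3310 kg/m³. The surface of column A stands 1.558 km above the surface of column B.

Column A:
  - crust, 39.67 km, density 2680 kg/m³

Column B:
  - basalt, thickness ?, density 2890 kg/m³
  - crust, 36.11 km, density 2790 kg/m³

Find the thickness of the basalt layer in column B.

2.52 km

Take the compensation level at the base of the deeper column (depth z_c below the surface of column A) and equate Σ ρ_i t_i down to z_c; mantle fills any gap and the z_c terms cancel.
Column A: 39.67×2680 + (z_c − 39.67)×3310
Column B: 1.558×0 + x×2890 + 36.11×2790 + (z_c − 1.558 − 36.11 − x)×3310
The z_c×3310 term appears on both sides and cancels. Collect the known terms of each column as K = Σ(ρt)_known − 3310 × (depth of known layers): K_A = 106315.6 − 3310×39.67 = −24992.1; K_B = 100746.9 − 3310×(1.558 + 36.11) = −23934.18.
Balance: K_A = K_B − x×(3310 − 2890), so x = (K_B − K_A)/(3310 − 2890) = 1057.92/420 = 2.52 km.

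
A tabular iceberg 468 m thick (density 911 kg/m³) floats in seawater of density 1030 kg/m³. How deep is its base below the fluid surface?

Draft d = t ρ_obj/ρ_fluid = 468 m × 911/1030 = 414 m.

414 m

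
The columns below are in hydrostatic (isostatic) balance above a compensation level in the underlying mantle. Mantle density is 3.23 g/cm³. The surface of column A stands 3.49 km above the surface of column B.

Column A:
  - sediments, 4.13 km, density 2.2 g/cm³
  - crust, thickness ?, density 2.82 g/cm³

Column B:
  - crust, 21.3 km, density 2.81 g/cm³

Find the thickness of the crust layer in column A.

38.9 km

Take the compensation level at the base of the deeper column (depth z_c below the surface of column A) and equate Σ ρ_i t_i down to z_c; mantle fills any gap and the z_c terms cancel.
Column A: 4.13×2.2 + x×2.82 + (z_c − 4.13 − x)×3.23
Column B: 3.49×0 + 21.3×2.81 + (z_c − 3.49 − 21.3)×3.23
The z_c×3.23 term appears on both sides and cancels. Collect the known terms of each column as K = Σ(ρt)_known − 3.23 × (depth of known layers): K_A = 9.086 − 3.23×4.13 = −4.2539; K_B = 59.853 − 3.23×(3.49 + 21.3) = −20.2187.
Balance: K_A − x×(3.23 − 2.82) = K_B, so x = (K_A − K_B)/(3.23 − 2.82) = 15.9648/0.41 = 38.9 km.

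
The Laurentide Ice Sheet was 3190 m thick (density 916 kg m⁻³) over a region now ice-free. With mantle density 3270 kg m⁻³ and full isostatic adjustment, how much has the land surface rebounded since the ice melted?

Removing the load lets mantle flow back in; uplift u satisfies ρ_ice t = ρ_m u.
u = t ρ_ice/ρ_m = 3190 m × 916/3270 = 894 m.

894 m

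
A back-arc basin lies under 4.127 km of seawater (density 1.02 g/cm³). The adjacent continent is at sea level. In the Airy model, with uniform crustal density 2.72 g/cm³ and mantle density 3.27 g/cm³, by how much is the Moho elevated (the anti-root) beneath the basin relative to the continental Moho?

12.8 km

By Archimedes' principle applied to the lithosphere: replacing crust with seawater at the top is compensated by replacing crust with mantle at the base: d (ρ_c − ρ_w) = a (ρ_m − ρ_c).
a = d (ρ_c − ρ_w)/(ρ_m − ρ_c) = 4.127 km × 1.7/0.55 = 12.8 km.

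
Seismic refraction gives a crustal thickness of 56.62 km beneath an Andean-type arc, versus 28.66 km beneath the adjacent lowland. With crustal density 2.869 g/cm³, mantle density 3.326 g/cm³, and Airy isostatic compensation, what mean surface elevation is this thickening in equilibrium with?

3.84 km

Excess crust Δ = 56.62 km − 28.66 km = 27.96 km, split between elevation h and root r with h + r = Δ.
Airy balance ρ_c h = (ρ_m − ρ_c) r gives r = h ρ_c/(ρ_m − ρ_c), so h (1 + ρ_c/(ρ_m − ρ_c)) = Δ, i.e. h = Δ (ρ_m − ρ_c)/ρ_m.
h = 27.96 km × 0.457/3.326 = 3.84 km.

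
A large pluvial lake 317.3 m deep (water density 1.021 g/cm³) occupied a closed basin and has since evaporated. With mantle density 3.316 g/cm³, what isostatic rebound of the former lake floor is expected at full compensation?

u = d ρ_w/ρ_m = 317.3 m × 1.021/3.316 = 97.7 m.

97.7 m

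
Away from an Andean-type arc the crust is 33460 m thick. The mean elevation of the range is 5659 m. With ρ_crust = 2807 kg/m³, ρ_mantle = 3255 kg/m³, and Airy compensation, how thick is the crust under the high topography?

Root depth r = h ρ_c / (ρ_m − ρ_c) = 5659 m × 2807 / 448 = 35460 m.
Total thickness = T + h + r = 33460 m + 5659 m + 35460 m = 74600 m.

74600 m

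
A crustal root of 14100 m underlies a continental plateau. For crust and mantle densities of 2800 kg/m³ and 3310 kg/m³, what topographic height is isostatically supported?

For local isostatic compensation: ρ_c h = (ρ_m − ρ_c) r.
h = r (ρ_m − ρ_c) / ρ_c = 14100 m × (3310 − 2800) / 2800 = 2570 m.

2570 m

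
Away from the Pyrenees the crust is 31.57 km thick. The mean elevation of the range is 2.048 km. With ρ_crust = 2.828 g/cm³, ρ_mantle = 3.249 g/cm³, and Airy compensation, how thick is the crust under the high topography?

Root depth r = h ρ_c / (ρ_m − ρ_c) = 2.048 km × 2.828 / 0.421 = 13.76 km.
Total thickness = T + h + r = 31.57 km + 2.048 km + 13.76 km = 47.4 km.

47.4 km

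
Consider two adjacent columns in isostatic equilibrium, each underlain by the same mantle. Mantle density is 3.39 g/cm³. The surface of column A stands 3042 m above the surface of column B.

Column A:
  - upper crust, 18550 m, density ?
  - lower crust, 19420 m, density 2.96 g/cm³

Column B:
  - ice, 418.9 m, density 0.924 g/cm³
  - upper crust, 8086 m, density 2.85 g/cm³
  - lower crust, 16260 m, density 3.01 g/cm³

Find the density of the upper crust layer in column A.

2.66 g/cm³

Take the compensation level at the base of the deeper column (depth z_c below the surface of column A) and equate Σ ρ_i t_i down to z_c; mantle fills any gap and the z_c terms cancel.
Column A: 18550×ρ + 19420×2.96 + (z_c − 37970)×3.39
Column B: 3042×0 + 418.9×0.924 + 8086×2.85 + 16260×3.01 + (z_c − 3042 − 24764.9)×3.39
The z_c×3.39 term appears on both sides and cancels. Collect the known terms of each column as K = Σ(ρt)_known − 3.39 × (depth of known layers): K_A = 57483.2 − 3.39×37970 = −71235.1; K_B = 72374.7636 − 3.39×(3042 + 24764.9) = −21890.6274.
Balance: K_A + 18550×ρ = K_B, so ρ = (K_B − K_A)/18550 = 49344.5/18550 = 2.66 g/cm³.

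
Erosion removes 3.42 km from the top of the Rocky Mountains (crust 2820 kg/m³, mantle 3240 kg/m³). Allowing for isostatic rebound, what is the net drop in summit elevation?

Rebound u = e ρ_c/ρ_m = 3.42 km × 2820/3240 = 2.977 km.
Net surface drop = e − u = 3.42 km − 2.977 km = e (ρ_m − ρ_c)/ρ_m = 0.443 km.

0.443 km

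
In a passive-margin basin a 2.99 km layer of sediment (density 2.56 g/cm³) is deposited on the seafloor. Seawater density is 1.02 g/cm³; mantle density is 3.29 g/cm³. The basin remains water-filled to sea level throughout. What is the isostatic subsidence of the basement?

Submarine loading: the sediment displaces seawater, and the subsidence is in turn flooded, so s (ρ_m − ρ_w) = t (ρ_sed − ρ_w).
s = 2.99 km × (2.56 − 1.02) / (3.29 − 1.02) = 2.03 km.

2.03 km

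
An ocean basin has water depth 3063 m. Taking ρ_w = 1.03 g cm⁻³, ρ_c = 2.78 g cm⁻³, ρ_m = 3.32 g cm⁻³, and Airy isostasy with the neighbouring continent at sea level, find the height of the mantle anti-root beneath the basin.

9930 m

Equating mass per unit area of the two columns: replacing crust with seawater at the top is compensated by replacing crust with mantle at the base: d (ρ_c − ρ_w) = a (ρ_m − ρ_c).
a = d (ρ_c − ρ_w)/(ρ_m − ρ_c) = 3063 m × 1.75/0.54 = 9930 m.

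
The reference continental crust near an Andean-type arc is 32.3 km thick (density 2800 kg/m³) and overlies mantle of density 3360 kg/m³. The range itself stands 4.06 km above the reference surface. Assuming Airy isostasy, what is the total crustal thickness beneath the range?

56.7 km

Root depth r = h ρ_c / (ρ_m − ρ_c) = 4.06 km × 2800 / 560 = 20.3 km.
Total thickness = T + h + r = 32.3 km + 4.06 km + 20.3 km = 56.7 km.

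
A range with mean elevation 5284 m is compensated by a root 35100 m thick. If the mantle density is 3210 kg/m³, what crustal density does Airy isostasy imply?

ρ_c h = (ρ_m − ρ_c) r → ρ_c (h + r) = ρ_m r → ρ_c = ρ_m r / (h + r).
ρ_c = 3210 × 35100 m / (5284 m + 35100 m) = 2790 kg/m³.

2790 kg/m³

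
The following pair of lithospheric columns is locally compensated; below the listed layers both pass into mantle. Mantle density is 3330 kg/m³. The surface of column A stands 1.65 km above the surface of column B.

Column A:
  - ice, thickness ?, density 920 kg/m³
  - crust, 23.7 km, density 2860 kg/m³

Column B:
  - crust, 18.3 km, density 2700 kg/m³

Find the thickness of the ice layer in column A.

2.44 km

Take the compensation level at the base of the deeper column (depth z_c below the surface of column A) and equate Σ ρ_i t_i down to z_c; mantle fills any gap and the z_c terms cancel.
Column A: x×920 + 23.7×2860 + (z_c − 23.7 − x)×3330
Column B: 1.65×0 + 18.3×2700 + (z_c − 1.65 − 18.3)×3330
The z_c×3330 term appears on both sides and cancels. Collect the known terms of each column as K = Σ(ρt)_known − 3330 × (depth of known layers): K_A = 67782 − 3330×23.7 = −11139; K_B = 49410 − 3330×(1.65 + 18.3) = −17023.5.
Balance: K_A − x×(3330 − 920) = K_B, so x = (K_A − K_B)/(3330 − 920) = 5884.5/2410 = 2.44 km.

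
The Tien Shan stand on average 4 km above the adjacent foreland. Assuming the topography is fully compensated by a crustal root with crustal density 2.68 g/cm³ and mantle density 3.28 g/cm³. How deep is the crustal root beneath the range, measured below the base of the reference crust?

By Archimedes' principle applied to the lithosphere: the weight of the topography is balanced by the buoyancy of the root, ρ_c h = (ρ_m − ρ_c) r.
r = h · ρ_c / (ρ_m − ρ_c) = 4 km × 2.68 / (3.28 − 2.68) = 17.9 km.

17.9 km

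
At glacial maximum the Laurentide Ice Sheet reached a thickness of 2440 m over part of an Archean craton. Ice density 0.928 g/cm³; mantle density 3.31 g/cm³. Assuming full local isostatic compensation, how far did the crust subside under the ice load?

684 m

Isostatic balance requires: the ice load ρ_ice t is balanced by mantle displaced below, ρ_m s.
s = t ρ_ice / ρ_m = 2440 m × 0.928/3.31 = 684 m.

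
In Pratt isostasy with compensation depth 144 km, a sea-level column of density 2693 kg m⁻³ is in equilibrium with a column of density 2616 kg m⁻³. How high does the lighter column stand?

ρ_ref D = ρ (D + h) → h = D (ρ_ref − ρ)/ρ.
h = 144 km × (2693 − 2616)/2616 = 4.24 km.

4.24 km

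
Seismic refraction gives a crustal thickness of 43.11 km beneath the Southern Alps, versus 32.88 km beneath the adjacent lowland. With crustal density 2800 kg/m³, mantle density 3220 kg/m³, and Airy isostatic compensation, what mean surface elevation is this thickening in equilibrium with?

1.33 km

Excess crust Δ = 43.11 km − 32.88 km = 10.23 km, split between elevation h and root r with h + r = Δ.
Airy balance ρ_c h = (ρ_m − ρ_c) r gives r = h ρ_c/(ρ_m − ρ_c), so h (1 + ρ_c/(ρ_m − ρ_c)) = Δ, i.e. h = Δ (ρ_m − ρ_c)/ρ_m.
h = 10.23 km × 420/3220 = 1.33 km.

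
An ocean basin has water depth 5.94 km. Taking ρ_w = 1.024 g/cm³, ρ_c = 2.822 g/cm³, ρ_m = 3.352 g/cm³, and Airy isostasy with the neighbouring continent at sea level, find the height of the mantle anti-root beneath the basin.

Equating mass per unit area of the two columns: replacing crust with seawater at the top is compensated by replacing crust with mantle at the base: d (ρ_c − ρ_w) = a (ρ_m − ρ_c).
a = d (ρ_c − ρ_w)/(ρ_m − ρ_c) = 5.94 km × 1.798/0.53 = 20.2 km.

20.2 km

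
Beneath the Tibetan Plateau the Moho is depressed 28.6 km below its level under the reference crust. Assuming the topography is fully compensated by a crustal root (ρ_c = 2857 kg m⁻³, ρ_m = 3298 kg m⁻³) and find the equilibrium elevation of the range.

Balancing pressure at the compensation depth: ρ_c h = (ρ_m − ρ_c) r.
h = r (ρ_m − ρ_c) / ρ_c = 28.6 km × (3298 − 2857) / 2857 = 4.41 km.

4.41 km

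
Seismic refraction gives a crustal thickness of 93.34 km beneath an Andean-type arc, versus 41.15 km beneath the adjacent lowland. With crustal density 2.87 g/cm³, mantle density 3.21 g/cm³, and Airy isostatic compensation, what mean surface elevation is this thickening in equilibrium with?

Excess crust Δ = 93.34 km − 41.15 km = 52.19 km, split between elevation h and root r with h + r = Δ.
Airy balance ρ_c h = (ρ_m − ρ_c) r gives r = h ρ_c/(ρ_m − ρ_c), so h (1 + ρ_c/(ρ_m − ρ_c)) = Δ, i.e. h = Δ (ρ_m − ρ_c)/ρ_m.
h = 52.19 km × 0.34/3.21 = 5.53 km.

5.53 km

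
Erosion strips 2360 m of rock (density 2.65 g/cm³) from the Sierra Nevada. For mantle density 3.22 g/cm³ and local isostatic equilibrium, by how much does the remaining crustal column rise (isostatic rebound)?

Unloading: uplift u = e ρ_c/ρ_m = 2360 m × 2.65/3.22 = 1940 m.

1940 m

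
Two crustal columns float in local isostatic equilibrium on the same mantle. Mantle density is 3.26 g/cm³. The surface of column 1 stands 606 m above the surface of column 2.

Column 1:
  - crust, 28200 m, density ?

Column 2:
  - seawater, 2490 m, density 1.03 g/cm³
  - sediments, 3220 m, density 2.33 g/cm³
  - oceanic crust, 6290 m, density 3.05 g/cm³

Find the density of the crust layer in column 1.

Take the compensation level at the base of the deeper column (depth z_c below the surface of column 1) and equate Σ ρ_i t_i down to z_c; mantle fills any gap and the z_c terms cancel.
Column 1: 28200×ρ + (z_c − 28200)×3.26
Column 2: 606×0 + 2490×1.03 + 3220×2.33 + 6290×3.05 + (z_c − 606 − 12000)×3.26
The z_c×3.26 term appears on both sides and cancels. Collect the known terms of each column as K = Σ(ρt)_known − 3.26 × (depth of known layers): K_1 = 0 − 3.26×28200 = −91932; K_2 = 29251.8 − 3.26×(606 + 12000) = −11843.76.
Balance: K_1 + 28200×ρ = K_2, so ρ = (K_2 − K_1)/28200 = 80088.2/28200 = 2.84 g/cm³.

2.84 g/cm³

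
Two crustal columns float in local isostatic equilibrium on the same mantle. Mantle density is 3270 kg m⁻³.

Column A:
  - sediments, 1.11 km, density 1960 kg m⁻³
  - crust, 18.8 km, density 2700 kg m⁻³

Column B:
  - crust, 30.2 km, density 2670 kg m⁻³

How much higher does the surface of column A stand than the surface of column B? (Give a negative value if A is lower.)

−1.82 km

For any compensation level in the mantle, the mantle terms cancel and isostasy reduces to e = (Σt_A − Σt_B) − (Σ(ρt)_A − Σ(ρt)_B) / ρ_m.
Σt_A = 19.91 km; Σt_B = 30.2 km; Σ(ρt)_A = 52935.6; Σ(ρt)_B = 80634 (in km·kg m⁻³).
e = (19.91 − 30.2) − (52935.6 − 80634) / 3270 = −1.82 km.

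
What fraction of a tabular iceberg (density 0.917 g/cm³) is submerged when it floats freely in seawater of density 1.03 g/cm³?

89%

Submerged fraction = ρ_obj/ρ_fluid = 0.917/1.03 = 89%.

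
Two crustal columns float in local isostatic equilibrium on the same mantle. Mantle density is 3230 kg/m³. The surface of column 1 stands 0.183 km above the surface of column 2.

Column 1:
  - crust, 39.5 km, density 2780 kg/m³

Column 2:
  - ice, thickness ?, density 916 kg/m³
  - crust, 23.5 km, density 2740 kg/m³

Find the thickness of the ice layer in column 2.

2.45 km

Take the compensation level at the base of the deeper column (depth z_c below the surface of column 1) and equate Σ ρ_i t_i down to z_c; mantle fills any gap and the z_c terms cancel.
Column 1: 39.5×2780 + (z_c − 39.5)×3230
Column 2: 0.183×0 + x×916 + 23.5×2740 + (z_c − 0.183 − 23.5 − x)×3230
The z_c×3230 term appears on both sides and cancels. Collect the known terms of each column as K = Σ(ρt)_known − 3230 × (depth of known layers): K_1 = 109810 − 3230×39.5 = −17775; K_2 = 64390 − 3230×(0.183 + 23.5) = −12106.09.
Balance: K_1 = K_2 − x×(3230 − 916), so x = (K_2 − K_1)/(3230 − 916) = 5668.91/2314 = 2.45 km.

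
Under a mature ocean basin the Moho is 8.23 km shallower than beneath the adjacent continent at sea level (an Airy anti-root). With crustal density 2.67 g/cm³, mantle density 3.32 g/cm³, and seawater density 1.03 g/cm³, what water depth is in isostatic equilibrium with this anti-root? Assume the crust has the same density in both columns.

Replacing a thickness d of crust by seawater at the top must be balanced by replacing crust with mantle at the base: d (ρ_c − ρ_w) = a (ρ_m − ρ_c).
d = a (ρ_m − ρ_c)/(ρ_c − ρ_w) = 8.23 km × 0.65/1.64 = 3.26 km.

3.26 km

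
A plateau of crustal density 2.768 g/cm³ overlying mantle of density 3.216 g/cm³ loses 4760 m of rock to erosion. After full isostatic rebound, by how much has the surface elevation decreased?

663 m

Rebound u = e ρ_c/ρ_m = 4760 m × 2.768/3.216 = 4097 m.
Net surface drop = e − u = 4760 m − 4097 m = e (ρ_m − ρ_c)/ρ_m = 663 m.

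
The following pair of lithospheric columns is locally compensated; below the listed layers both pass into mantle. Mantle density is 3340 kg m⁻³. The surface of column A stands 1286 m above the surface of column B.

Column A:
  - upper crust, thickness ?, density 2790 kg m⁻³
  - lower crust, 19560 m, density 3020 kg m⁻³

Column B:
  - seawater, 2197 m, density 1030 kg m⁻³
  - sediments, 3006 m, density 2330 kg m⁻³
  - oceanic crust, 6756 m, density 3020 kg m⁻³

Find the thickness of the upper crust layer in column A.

Take the compensation level at the base of the deeper column (depth z_c below the surface of column A) and equate Σ ρ_i t_i down to z_c; mantle fills any gap and the z_c terms cancel.
Column A: x×2790 + 19560×3020 + (z_c − 19560 − x)×3340
Column B: 1286×0 + 2197×1030 + 3006×2330 + 6756×3020 + (z_c − 1286 − 11959)×3340
The z_c×3340 term appears on both sides and cancels. Collect the known terms of each column as K = Σ(ρt)_known − 3340 × (depth of known layers): K_A = 59071200 − 3340×19560 = −6259200; K_B = 29670010 − 3340×(1286 + 11959) = −14568290.
Balance: K_A − x×(3340 − 2790) = K_B, so x = (K_A − K_B)/(3340 − 2790) = 8309090/550 = 15100 m.

15100 m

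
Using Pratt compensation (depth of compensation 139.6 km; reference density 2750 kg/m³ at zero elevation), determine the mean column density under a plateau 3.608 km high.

2680 kg/m³

Pratt balance: ρ_ref D = ρ (D + h).
ρ = ρ_ref D/(D + h) = 2750 × 139.6 km/(139.6 km + 3.608 km) = 2680 kg/m³.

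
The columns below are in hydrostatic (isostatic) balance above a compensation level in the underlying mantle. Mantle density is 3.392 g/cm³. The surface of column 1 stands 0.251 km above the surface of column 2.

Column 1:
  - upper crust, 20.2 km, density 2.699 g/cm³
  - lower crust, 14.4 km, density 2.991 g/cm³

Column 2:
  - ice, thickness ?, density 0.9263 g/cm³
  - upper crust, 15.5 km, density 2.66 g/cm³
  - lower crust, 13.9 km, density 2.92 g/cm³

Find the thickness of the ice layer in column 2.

Take the compensation level at the base of the deeper column (depth z_c below the surface of column 1) and equate Σ ρ_i t_i down to z_c; mantle fills any gap and the z_c terms cancel.
Column 1: 20.2×2.699 + 14.4×2.991 + (z_c − 34.6)×3.392
Column 2: 0.251×0 + x×0.9263 + 15.5×2.66 + 13.9×2.92 + (z_c − 0.251 − 29.4 − x)×3.392
The z_c×3.392 term appears on both sides and cancels. Collect the known terms of each column as K = Σ(ρt)_known − 3.392 × (depth of known layers): K_1 = 97.5902 − 3.392×34.6 = −19.773; K_2 = 81.818 − 3.392×(0.251 + 29.4) = −18.758192.
Balance: K_1 = K_2 − x×(3.392 − 0.9263), so x = (K_2 − K_1)/(3.392 − 0.9263) = 1.01481/2.4657 = 0.412 km.

0.412 km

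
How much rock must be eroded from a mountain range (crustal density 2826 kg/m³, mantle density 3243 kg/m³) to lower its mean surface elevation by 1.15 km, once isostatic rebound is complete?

8.94 km

Net drop Δ = e − u = e − e ρ_c/ρ_m = e (ρ_m − ρ_c)/ρ_m.
e = Δ ρ_m/(ρ_m − ρ_c) = 1.15 km × 3243/417 = 8.94 km.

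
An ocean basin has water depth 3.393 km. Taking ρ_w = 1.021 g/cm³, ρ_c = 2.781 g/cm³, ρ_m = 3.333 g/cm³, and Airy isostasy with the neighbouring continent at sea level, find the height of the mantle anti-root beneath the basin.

For local isostatic compensation: replacing crust with seawater at the top is compensated by replacing crust with mantle at the base: d (ρ_c − ρ_w) = a (ρ_m − ρ_c).
a = d (ρ_c − ρ_w)/(ρ_m − ρ_c) = 3.393 km × 1.76/0.552 = 10.8 km.

10.8 km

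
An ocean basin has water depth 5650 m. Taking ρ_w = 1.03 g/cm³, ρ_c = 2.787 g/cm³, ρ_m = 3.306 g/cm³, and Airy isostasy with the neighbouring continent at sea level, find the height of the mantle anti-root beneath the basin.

Balancing pressure at the compensation depth: replacing crust with seawater at the top is compensated by replacing crust with mantle at the base: d (ρ_c − ρ_w) = a (ρ_m − ρ_c).
a = d (ρ_c − ρ_w)/(ρ_m − ρ_c) = 5650 m × 1.757/0.519 = 19100 m.

19100 m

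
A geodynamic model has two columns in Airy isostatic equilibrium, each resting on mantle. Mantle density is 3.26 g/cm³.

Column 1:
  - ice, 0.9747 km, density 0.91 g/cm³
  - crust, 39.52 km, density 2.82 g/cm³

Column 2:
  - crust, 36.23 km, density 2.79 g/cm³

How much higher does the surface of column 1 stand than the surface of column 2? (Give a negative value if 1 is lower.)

For any compensation level in the mantle, the mantle terms cancel and isostasy reduces to e = (Σt_1 − Σt_2) − (Σ(ρt)_1 − Σ(ρt)_2) / ρ_m.
Σt_1 = 40.4947 km; Σt_2 = 36.23 km; Σ(ρt)_1 = 112.333377; Σ(ρt)_2 = 101.0817 (in km·g/cm³).
e = (40.4947 − 36.23) − (112.333377 − 101.0817) / 3.26 = 0.813 km.

0.813 km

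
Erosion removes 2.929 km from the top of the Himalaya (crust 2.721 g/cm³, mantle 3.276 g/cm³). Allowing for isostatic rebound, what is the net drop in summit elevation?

0.496 km

Rebound u = e ρ_c/ρ_m = 2.929 km × 2.721/3.276 = 2.433 km.
Net surface drop = e − u = 2.929 km − 2.433 km = e (ρ_m − ρ_c)/ρ_m = 0.496 km.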